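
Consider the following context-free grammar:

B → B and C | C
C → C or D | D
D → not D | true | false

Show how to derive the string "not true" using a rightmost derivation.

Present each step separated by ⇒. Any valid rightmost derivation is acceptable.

B ⇒ C ⇒ D ⇒ not D ⇒ not true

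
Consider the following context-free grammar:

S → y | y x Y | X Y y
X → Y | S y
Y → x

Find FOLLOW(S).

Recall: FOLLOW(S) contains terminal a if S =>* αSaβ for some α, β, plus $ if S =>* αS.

We compute FOLLOW(S) using the standard algorithm.
FOLLOW(S) starts with {$}.
FIRST(S) = {x, y}
FIRST(X) = {x, y}
FIRST(Y) = {x}
FOLLOW(S) = {$, y}
FOLLOW(X) = {x}
FOLLOW(Y) = {$, x, y}
Therefore, FOLLOW(S) = {$, y}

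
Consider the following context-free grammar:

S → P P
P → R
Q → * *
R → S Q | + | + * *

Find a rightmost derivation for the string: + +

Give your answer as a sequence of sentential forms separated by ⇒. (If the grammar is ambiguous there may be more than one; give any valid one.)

S ⇒ P P ⇒ P R ⇒ P + ⇒ R + ⇒ + +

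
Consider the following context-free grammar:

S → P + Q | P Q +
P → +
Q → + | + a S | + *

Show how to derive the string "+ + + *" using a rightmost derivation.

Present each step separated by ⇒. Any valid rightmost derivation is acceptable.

S ⇒ P + Q ⇒ P + + * ⇒ + + + *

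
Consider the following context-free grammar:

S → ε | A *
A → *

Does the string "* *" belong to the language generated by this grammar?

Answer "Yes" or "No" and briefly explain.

Yes - a valid derivation exists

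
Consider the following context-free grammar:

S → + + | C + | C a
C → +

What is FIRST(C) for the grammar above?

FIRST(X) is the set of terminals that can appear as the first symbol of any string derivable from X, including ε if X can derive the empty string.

We compute FIRST(C) using the standard algorithm.
FIRST(C) = {+}
FIRST(S) = {+}
Therefore, FIRST(C) = {+}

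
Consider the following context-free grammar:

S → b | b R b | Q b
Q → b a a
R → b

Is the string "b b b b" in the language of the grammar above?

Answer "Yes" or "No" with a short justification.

No - no valid derivation exists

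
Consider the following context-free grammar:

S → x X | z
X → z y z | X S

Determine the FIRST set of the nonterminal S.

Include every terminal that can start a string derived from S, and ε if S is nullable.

We compute FIRST(S) using the standard algorithm.
FIRST(S) = {x, z}
FIRST(X) = {z}
Therefore, FIRST(S) = {x, z}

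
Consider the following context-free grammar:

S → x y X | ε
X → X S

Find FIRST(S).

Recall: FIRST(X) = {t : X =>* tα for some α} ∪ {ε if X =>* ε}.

We compute FIRST(S) using the standard algorithm.
FIRST(S) = {x, ε}
FIRST(X) = {}
Therefore, FIRST(S) = {x, ε}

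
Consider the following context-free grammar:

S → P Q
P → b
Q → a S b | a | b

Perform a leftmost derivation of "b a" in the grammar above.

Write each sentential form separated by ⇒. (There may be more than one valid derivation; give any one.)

S ⇒ P Q ⇒ b Q ⇒ b a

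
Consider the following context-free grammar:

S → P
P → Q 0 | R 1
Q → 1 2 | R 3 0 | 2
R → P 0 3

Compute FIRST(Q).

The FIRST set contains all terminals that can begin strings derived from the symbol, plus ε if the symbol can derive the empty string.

We compute FIRST(Q) using the standard algorithm.
FIRST(P) = {1, 2}
FIRST(Q) = {1, 2}
FIRST(R) = {1, 2}
FIRST(S) = {1, 2}
Therefore, FIRST(Q) = {1, 2}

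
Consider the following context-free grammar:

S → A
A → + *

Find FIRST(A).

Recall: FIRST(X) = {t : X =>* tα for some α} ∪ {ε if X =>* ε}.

We compute FIRST(A) using the standard algorithm.
FIRST(A) = {+}
FIRST(S) = {+}
Therefore, FIRST(A) = {+}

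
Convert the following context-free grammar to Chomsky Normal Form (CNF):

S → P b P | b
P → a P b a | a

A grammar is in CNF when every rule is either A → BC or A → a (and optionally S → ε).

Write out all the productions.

TB → b; S → b; TA → a; P → a; S → P X0; X0 → TB P; P → TA X1; X1 → P X2; X2 → TB TA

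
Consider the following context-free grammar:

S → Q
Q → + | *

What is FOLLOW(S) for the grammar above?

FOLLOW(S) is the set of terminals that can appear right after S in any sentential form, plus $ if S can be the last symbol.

We compute FOLLOW(S) using the standard algorithm.
FOLLOW(S) starts with {$}.
FIRST(Q) = {*, +}
FIRST(S) = {*, +}
FOLLOW(Q) = {$}
FOLLOW(S) = {$}
Therefore, FOLLOW(S) = {$}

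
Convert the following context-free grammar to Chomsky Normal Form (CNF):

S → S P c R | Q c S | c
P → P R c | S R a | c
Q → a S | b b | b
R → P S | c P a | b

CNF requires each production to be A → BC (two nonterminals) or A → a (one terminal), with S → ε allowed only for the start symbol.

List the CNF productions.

TC → c; S → c; TA → a; P → c; TB → b; Q → b; R → b; S → S X0; X0 → P X1; X1 → TC R; S → Q X2; X2 → TC S; P → P X3; X3 → R TC; P → S X4; X4 → R TA; Q → TA S; Q → TB TB; R → P S; R → TC X5; X5 → P TA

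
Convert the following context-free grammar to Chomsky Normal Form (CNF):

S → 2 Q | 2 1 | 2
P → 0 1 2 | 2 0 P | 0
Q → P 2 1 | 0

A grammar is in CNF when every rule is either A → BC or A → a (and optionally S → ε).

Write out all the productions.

T2 → 2; T1 → 1; S → 2; T0 → 0; P → 0; Q → 0; S → T2 Q; S → T2 T1; P → T0 X0; X0 → T1 T2; P → T2 X1; X1 → T0 P; Q → P X2; X2 → T2 T1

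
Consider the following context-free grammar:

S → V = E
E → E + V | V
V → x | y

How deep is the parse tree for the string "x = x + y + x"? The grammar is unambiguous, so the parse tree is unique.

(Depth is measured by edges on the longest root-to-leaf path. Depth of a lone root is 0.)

5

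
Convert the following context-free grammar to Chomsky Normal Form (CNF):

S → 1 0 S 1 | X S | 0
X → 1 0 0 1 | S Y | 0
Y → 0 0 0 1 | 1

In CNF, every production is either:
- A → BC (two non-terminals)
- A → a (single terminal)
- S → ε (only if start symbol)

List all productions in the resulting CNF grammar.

T1 → 1; T0 → 0; S → 0; X → 0; Y → 1; S → T1 X0; X0 → T0 X1; X1 → S T1; S → X S; X → T1 X2; X2 → T0 X3; X3 → T0 T1; X → S Y; Y → T0 X4; X4 → T0 X5; X5 → T0 T1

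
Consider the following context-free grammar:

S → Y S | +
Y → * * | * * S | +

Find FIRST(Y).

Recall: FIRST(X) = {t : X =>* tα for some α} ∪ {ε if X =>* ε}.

We compute FIRST(Y) using the standard algorithm.
FIRST(S) = {*, +}
FIRST(Y) = {*, +}
Therefore, FIRST(Y) = {*, +}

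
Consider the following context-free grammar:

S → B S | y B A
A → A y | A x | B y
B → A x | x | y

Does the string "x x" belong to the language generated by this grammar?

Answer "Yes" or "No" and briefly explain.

No - no valid derivation exists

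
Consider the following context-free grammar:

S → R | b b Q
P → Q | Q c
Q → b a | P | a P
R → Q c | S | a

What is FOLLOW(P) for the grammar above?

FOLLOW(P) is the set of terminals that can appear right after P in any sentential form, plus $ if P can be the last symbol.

We compute FOLLOW(P) using the standard algorithm.
FOLLOW(S) starts with {$}.
FIRST(P) = {a, b}
FIRST(Q) = {a, b}
FIRST(R) = {a, b}
FIRST(S) = {a, b}
FOLLOW(P) = {$, c}
FOLLOW(Q) = {$, c}
FOLLOW(R) = {$}
FOLLOW(S) = {$}
Therefore, FOLLOW(P) = {$, c}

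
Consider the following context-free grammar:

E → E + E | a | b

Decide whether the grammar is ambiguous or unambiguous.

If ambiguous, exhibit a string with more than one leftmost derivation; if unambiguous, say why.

Ambiguous - the string 'b + b + b + a + a' has two distinct leftmost derivations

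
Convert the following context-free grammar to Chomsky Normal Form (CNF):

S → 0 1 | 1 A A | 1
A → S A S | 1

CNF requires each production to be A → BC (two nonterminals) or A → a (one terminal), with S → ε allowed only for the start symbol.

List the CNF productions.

T0 → 0; T1 → 1; S → 1; A → 1; S → T0 T1; S → T1 X0; X0 → A A; A → S X1; X1 → A S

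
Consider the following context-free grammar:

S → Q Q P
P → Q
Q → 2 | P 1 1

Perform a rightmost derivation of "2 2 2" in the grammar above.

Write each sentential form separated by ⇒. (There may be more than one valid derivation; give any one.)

S ⇒ Q Q P ⇒ Q Q Q ⇒ Q Q 2 ⇒ Q 2 2 ⇒ 2 2 2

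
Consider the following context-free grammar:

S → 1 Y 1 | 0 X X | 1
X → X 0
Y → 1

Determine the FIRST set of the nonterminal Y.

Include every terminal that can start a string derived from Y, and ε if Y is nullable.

We compute FIRST(Y) using the standard algorithm.
FIRST(S) = {0, 1}
FIRST(X) = {}
FIRST(Y) = {1}
Therefore, FIRST(Y) = {1}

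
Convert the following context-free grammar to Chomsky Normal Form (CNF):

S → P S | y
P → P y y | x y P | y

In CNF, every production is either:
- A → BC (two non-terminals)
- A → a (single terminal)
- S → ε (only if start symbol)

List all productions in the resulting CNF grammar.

S → y; TY → y; TX → x; P → y; S → P S; P → P X0; X0 → TY TY; P → TX X1; X1 → TY P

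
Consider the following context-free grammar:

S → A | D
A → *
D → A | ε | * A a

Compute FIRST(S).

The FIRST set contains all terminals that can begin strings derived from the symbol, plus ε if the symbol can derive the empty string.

We compute FIRST(S) using the standard algorithm.
FIRST(A) = {*}
FIRST(D) = {*, ε}
FIRST(S) = {*, ε}
Therefore, FIRST(S) = {*, ε}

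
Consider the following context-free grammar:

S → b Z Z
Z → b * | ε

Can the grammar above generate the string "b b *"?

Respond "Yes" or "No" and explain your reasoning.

Yes - a valid derivation exists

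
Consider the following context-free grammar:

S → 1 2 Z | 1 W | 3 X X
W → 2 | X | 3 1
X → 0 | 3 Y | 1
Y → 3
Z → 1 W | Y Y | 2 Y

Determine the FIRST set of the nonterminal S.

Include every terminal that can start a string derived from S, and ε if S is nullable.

We compute FIRST(S) using the standard algorithm.
FIRST(S) = {1, 3}
FIRST(W) = {0, 1, 2, 3}
FIRST(X) = {0, 1, 3}
FIRST(Y) = {3}
FIRST(Z) = {1, 2, 3}
Therefore, FIRST(S) = {1, 3}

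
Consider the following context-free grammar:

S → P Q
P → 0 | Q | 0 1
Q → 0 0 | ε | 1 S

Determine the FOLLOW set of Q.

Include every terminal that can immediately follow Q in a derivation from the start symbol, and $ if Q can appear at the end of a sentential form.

We compute FOLLOW(Q) using the standard algorithm.
FOLLOW(S) starts with {$}.
FIRST(P) = {0, 1, ε}
FIRST(Q) = {0, 1, ε}
FIRST(S) = {0, 1, ε}
FOLLOW(P) = {$, 0, 1}
FOLLOW(Q) = {$, 0, 1}
FOLLOW(S) = {$, 0, 1}
Therefore, FOLLOW(Q) = {$, 0, 1}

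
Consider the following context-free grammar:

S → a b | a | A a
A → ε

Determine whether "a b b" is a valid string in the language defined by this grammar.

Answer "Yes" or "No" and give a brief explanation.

No - no valid derivation exists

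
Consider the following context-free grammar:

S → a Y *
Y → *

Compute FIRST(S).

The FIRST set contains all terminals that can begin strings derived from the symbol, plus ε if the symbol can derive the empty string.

We compute FIRST(S) using the standard algorithm.
FIRST(S) = {a}
FIRST(Y) = {*}
Therefore, FIRST(S) = {a}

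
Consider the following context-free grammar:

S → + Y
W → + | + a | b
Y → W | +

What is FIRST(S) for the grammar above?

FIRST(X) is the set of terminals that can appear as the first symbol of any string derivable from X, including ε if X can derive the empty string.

We compute FIRST(S) using the standard algorithm.
FIRST(S) = {+}
FIRST(W) = {+, b}
FIRST(Y) = {+, b}
Therefore, FIRST(S) = {+}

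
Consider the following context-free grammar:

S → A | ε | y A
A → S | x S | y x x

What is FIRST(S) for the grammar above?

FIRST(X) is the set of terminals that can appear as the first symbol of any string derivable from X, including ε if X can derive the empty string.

We compute FIRST(S) using the standard algorithm.
FIRST(A) = {x, y, ε}
FIRST(S) = {x, y, ε}
Therefore, FIRST(S) = {x, y, ε}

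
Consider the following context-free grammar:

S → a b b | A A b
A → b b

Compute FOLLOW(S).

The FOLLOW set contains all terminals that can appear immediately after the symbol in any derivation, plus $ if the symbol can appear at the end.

We compute FOLLOW(S) using the standard algorithm.
FOLLOW(S) starts with {$}.
FIRST(A) = {b}
FIRST(S) = {a, b}
FOLLOW(A) = {b}
FOLLOW(S) = {$}
Therefore, FOLLOW(S) = {$}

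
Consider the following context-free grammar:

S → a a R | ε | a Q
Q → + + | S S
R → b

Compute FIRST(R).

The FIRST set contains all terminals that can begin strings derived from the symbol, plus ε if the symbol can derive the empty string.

We compute FIRST(R) using the standard algorithm.
FIRST(Q) = {+, a, ε}
FIRST(R) = {b}
FIRST(S) = {a, ε}
Therefore, FIRST(R) = {b}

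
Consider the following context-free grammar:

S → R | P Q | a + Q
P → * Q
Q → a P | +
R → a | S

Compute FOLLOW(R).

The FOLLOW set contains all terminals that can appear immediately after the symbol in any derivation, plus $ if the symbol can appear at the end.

We compute FOLLOW(R) using the standard algorithm.
FOLLOW(S) starts with {$}.
FIRST(P) = {*}
FIRST(Q) = {+, a}
FIRST(R) = {*, a}
FIRST(S) = {*, a}
FOLLOW(P) = {$, +, a}
FOLLOW(Q) = {$, +, a}
FOLLOW(R) = {$}
FOLLOW(S) = {$}
Therefore, FOLLOW(R) = {$}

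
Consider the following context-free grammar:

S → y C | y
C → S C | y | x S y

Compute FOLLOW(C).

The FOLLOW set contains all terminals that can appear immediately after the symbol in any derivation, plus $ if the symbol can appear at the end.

We compute FOLLOW(C) using the standard algorithm.
FOLLOW(S) starts with {$}.
FIRST(C) = {x, y}
FIRST(S) = {y}
FOLLOW(C) = {$, x, y}
FOLLOW(S) = {$, x, y}
Therefore, FOLLOW(C) = {$, x, y}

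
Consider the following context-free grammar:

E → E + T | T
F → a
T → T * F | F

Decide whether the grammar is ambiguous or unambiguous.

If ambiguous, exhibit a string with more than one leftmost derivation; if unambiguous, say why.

Unambiguous - every string in the language has a unique leftmost derivation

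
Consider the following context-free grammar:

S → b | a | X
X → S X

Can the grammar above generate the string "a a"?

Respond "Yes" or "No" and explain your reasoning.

No - no valid derivation exists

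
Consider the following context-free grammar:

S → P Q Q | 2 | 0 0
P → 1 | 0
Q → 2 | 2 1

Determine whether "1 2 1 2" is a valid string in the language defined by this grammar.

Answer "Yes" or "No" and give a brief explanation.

Yes - a valid derivation exists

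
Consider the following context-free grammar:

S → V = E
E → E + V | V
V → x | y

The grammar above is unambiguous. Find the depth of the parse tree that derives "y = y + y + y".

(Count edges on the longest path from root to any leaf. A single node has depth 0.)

5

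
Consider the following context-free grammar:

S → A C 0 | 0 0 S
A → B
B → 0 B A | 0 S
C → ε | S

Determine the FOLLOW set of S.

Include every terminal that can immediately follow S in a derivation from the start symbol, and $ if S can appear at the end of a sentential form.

We compute FOLLOW(S) using the standard algorithm.
FOLLOW(S) starts with {$}.
FIRST(A) = {0}
FIRST(B) = {0}
FIRST(C) = {0, ε}
FIRST(S) = {0}
FOLLOW(A) = {0}
FOLLOW(B) = {0}
FOLLOW(C) = {0}
FOLLOW(S) = {$, 0}
Therefore, FOLLOW(S) = {$, 0}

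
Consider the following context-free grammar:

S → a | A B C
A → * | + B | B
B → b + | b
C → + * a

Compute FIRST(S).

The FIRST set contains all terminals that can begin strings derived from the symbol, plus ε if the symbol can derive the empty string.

We compute FIRST(S) using the standard algorithm.
FIRST(A) = {*, +, b}
FIRST(B) = {b}
FIRST(C) = {+}
FIRST(S) = {*, +, a, b}
Therefore, FIRST(S) = {*, +, a, b}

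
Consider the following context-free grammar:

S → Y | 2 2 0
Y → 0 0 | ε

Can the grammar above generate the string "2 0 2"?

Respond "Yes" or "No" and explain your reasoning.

No - no valid derivation exists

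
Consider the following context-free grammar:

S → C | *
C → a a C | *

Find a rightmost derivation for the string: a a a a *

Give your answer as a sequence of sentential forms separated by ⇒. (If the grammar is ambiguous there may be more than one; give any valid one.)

S ⇒ C ⇒ a a C ⇒ a a a a C ⇒ a a a a *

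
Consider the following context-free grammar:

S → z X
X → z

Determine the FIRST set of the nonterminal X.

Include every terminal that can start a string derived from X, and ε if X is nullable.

We compute FIRST(X) using the standard algorithm.
FIRST(S) = {z}
FIRST(X) = {z}
Therefore, FIRST(X) = {z}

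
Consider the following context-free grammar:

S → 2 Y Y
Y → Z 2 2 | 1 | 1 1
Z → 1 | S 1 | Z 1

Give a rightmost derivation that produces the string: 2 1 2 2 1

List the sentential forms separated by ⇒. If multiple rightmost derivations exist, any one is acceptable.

S ⇒ 2 Y Y ⇒ 2 Y 1 ⇒ 2 Z 2 2 1 ⇒ 2 1 2 2 1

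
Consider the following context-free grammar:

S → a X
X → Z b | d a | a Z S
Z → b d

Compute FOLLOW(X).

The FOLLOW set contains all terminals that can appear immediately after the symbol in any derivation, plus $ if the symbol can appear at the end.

We compute FOLLOW(X) using the standard algorithm.
FOLLOW(S) starts with {$}.
FIRST(S) = {a}
FIRST(X) = {a, b, d}
FIRST(Z) = {b}
FOLLOW(S) = {$}
FOLLOW(X) = {$}
FOLLOW(Z) = {a, b}
Therefore, FOLLOW(X) = {$}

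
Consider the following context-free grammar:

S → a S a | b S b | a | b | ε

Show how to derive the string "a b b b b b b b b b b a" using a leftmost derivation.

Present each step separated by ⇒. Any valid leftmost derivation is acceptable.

S ⇒ a S a ⇒ a b S b a ⇒ a b b S b b a ⇒ a b b b S b b b a ⇒ a b b b b S b b b b a ⇒ a b b b b b S b b b b b a ⇒ a b b b b b b b b b b a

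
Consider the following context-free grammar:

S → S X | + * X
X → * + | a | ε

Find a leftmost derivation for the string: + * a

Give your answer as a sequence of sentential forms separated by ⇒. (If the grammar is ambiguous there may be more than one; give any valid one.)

S ⇒ S X ⇒ + * X X ⇒ + * X ⇒ + * a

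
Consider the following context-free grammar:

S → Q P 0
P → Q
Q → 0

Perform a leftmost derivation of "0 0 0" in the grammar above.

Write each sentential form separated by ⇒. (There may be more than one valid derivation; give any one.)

S ⇒ Q P 0 ⇒ 0 P 0 ⇒ 0 Q 0 ⇒ 0 0 0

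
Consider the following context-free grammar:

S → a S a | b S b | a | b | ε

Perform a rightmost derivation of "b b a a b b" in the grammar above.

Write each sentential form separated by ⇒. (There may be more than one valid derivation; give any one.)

S ⇒ b S b ⇒ b b S b b ⇒ b b a S a b b ⇒ b b a a b b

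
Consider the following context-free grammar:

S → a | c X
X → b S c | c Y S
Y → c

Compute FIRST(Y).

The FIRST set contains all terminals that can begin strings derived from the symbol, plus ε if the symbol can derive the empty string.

We compute FIRST(Y) using the standard algorithm.
FIRST(S) = {a, c}
FIRST(X) = {b, c}
FIRST(Y) = {c}
Therefore, FIRST(Y) = {c}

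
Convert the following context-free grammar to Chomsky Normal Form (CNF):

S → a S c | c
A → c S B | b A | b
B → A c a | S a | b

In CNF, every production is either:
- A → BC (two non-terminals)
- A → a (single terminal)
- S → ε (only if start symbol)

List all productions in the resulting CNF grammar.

TA → a; TC → c; S → c; TB → b; A → b; B → b; S → TA X0; X0 → S TC; A → TC X1; X1 → S B; A → TB A; B → A X2; X2 → TC TA; B → S TA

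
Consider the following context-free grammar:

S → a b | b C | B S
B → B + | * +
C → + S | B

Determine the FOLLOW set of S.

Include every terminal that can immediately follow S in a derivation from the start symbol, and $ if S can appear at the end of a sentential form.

We compute FOLLOW(S) using the standard algorithm.
FOLLOW(S) starts with {$}.
FIRST(B) = {*}
FIRST(C) = {*, +}
FIRST(S) = {*, a, b}
FOLLOW(B) = {$, *, +, a, b}
FOLLOW(C) = {$}
FOLLOW(S) = {$}
Therefore, FOLLOW(S) = {$}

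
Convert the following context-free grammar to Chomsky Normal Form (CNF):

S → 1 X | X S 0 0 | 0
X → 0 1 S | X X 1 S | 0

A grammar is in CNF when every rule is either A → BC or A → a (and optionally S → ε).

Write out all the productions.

T1 → 1; T0 → 0; S → 0; X → 0; S → T1 X; S → X X0; X0 → S X1; X1 → T0 T0; X → T0 X2; X2 → T1 S; X → X X3; X3 → X X4; X4 → T1 S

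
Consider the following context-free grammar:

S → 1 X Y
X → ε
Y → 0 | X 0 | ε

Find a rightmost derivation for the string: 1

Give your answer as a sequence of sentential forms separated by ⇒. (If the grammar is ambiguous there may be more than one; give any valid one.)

S ⇒ 1 X Y ⇒ 1 X ⇒ 1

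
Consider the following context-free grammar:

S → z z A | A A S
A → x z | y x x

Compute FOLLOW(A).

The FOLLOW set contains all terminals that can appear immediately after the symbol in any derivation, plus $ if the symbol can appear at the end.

We compute FOLLOW(A) using the standard algorithm.
FOLLOW(S) starts with {$}.
FIRST(A) = {x, y}
FIRST(S) = {x, y, z}
FOLLOW(A) = {$, x, y, z}
FOLLOW(S) = {$}
Therefore, FOLLOW(A) = {$, x, y, z}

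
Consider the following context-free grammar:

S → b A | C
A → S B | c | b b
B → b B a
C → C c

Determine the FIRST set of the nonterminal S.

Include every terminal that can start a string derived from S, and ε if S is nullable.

We compute FIRST(S) using the standard algorithm.
FIRST(A) = {b, c}
FIRST(B) = {b}
FIRST(C) = {}
FIRST(S) = {b}
Therefore, FIRST(S) = {b}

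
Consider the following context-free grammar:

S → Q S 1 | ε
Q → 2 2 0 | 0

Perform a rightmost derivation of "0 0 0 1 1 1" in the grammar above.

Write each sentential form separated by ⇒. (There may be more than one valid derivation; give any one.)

S ⇒ Q S 1 ⇒ Q Q S 1 1 ⇒ Q Q Q S 1 1 1 ⇒ Q Q Q 1 1 1 ⇒ Q Q 0 1 1 1 ⇒ Q 0 0 1 1 1 ⇒ 0 0 0 1 1 1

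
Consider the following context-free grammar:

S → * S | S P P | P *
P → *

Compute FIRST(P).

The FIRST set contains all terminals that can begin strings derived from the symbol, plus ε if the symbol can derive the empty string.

We compute FIRST(P) using the standard algorithm.
FIRST(P) = {*}
FIRST(S) = {*}
Therefore, FIRST(P) = {*}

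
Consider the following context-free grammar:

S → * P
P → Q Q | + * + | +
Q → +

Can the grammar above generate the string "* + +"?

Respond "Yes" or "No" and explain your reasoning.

Yes - a valid derivation exists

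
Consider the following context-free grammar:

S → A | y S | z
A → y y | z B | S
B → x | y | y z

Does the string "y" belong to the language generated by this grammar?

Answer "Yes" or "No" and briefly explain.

No - no valid derivation exists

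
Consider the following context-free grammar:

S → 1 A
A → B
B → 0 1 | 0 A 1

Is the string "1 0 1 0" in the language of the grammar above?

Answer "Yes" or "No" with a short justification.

No - no valid derivation exists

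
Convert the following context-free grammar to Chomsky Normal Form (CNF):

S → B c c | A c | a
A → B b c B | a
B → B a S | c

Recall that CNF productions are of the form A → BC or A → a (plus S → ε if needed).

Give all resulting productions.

TC → c; S → a; TB → b; A → a; TA → a; B → c; S → B X0; X0 → TC TC; S → A TC; A → B X1; X1 → TB X2; X2 → TC B; B → B X3; X3 → TA S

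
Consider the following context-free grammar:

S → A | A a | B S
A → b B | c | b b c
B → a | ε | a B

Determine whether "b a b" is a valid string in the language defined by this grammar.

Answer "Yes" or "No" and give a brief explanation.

No - no valid derivation exists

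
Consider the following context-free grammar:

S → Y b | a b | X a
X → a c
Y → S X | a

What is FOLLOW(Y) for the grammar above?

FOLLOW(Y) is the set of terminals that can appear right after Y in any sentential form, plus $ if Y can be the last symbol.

We compute FOLLOW(Y) using the standard algorithm.
FOLLOW(S) starts with {$}.
FIRST(S) = {a}
FIRST(X) = {a}
FIRST(Y) = {a}
FOLLOW(S) = {$, a}
FOLLOW(X) = {a, b}
FOLLOW(Y) = {b}
Therefore, FOLLOW(Y) = {b}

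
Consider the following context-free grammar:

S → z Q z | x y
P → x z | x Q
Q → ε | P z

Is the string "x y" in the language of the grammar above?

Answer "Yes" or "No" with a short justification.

Yes - a valid derivation exists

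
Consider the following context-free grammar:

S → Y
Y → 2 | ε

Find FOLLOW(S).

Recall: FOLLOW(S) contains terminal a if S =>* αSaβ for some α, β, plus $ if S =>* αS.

We compute FOLLOW(S) using the standard algorithm.
FOLLOW(S) starts with {$}.
FIRST(S) = {2, ε}
FIRST(Y) = {2, ε}
FOLLOW(S) = {$}
FOLLOW(Y) = {$}
Therefore, FOLLOW(S) = {$}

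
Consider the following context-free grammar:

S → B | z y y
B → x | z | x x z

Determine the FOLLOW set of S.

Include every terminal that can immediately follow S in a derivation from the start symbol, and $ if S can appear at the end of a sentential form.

We compute FOLLOW(S) using the standard algorithm.
FOLLOW(S) starts with {$}.
FIRST(B) = {x, z}
FIRST(S) = {x, z}
FOLLOW(B) = {$}
FOLLOW(S) = {$}
Therefore, FOLLOW(S) = {$}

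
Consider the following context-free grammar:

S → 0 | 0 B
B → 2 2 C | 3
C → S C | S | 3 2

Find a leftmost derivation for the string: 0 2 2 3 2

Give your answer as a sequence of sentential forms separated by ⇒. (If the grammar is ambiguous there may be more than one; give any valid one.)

S ⇒ 0 B ⇒ 0 2 2 C ⇒ 0 2 2 3 2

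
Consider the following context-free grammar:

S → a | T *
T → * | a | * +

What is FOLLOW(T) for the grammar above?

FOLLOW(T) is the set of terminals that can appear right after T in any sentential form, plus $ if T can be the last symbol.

We compute FOLLOW(T) using the standard algorithm.
FOLLOW(S) starts with {$}.
FIRST(S) = {*, a}
FIRST(T) = {*, a}
FOLLOW(S) = {$}
FOLLOW(T) = {*}
Therefore, FOLLOW(T) = {*}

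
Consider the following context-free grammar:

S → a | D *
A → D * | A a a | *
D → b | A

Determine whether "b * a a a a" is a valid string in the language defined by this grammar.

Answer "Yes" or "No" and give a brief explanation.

No - no valid derivation exists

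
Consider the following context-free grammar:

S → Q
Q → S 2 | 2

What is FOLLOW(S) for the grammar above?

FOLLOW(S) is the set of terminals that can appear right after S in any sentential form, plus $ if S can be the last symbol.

We compute FOLLOW(S) using the standard algorithm.
FOLLOW(S) starts with {$}.
FIRST(Q) = {2}
FIRST(S) = {2}
FOLLOW(Q) = {$, 2}
FOLLOW(S) = {$, 2}
Therefore, FOLLOW(S) = {$, 2}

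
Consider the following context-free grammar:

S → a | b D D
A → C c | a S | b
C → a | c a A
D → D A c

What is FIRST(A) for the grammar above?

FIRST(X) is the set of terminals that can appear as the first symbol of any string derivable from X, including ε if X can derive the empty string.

We compute FIRST(A) using the standard algorithm.
FIRST(A) = {a, b, c}
FIRST(C) = {a, c}
FIRST(D) = {}
FIRST(S) = {a, b}
Therefore, FIRST(A) = {a, b, c}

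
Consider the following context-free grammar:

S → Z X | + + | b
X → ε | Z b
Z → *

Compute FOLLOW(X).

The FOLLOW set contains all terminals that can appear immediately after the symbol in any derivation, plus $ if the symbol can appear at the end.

We compute FOLLOW(X) using the standard algorithm.
FOLLOW(S) starts with {$}.
FIRST(S) = {*, +, b}
FIRST(X) = {*, ε}
FIRST(Z) = {*}
FOLLOW(S) = {$}
FOLLOW(X) = {$}
FOLLOW(Z) = {$, *, b}
Therefore, FOLLOW(X) = {$}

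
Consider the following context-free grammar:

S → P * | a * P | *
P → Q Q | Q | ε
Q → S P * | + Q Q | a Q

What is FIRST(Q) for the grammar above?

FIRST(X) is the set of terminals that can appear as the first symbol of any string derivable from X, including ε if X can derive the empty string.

We compute FIRST(Q) using the standard algorithm.
FIRST(P) = {*, +, a, ε}
FIRST(Q) = {*, +, a}
FIRST(S) = {*, +, a}
Therefore, FIRST(Q) = {*, +, a}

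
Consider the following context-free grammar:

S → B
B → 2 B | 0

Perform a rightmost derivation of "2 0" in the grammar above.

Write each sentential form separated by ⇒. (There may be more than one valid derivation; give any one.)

S ⇒ B ⇒ 2 B ⇒ 2 0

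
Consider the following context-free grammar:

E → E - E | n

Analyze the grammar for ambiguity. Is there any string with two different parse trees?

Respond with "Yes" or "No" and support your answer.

Yes - the string 'n - n - n - n' has two distinct parse trees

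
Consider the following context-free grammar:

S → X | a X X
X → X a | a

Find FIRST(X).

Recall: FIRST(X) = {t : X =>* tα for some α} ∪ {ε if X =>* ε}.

We compute FIRST(X) using the standard algorithm.
FIRST(S) = {a}
FIRST(X) = {a}
Therefore, FIRST(X) = {a}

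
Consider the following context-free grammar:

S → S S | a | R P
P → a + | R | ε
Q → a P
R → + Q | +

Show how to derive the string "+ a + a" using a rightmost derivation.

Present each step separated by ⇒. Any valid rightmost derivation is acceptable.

S ⇒ S S ⇒ S a ⇒ R P a ⇒ R a + a ⇒ + a + a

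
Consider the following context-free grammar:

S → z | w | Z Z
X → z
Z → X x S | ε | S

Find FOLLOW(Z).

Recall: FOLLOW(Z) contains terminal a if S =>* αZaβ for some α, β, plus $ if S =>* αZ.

We compute FOLLOW(Z) using the standard algorithm.
FOLLOW(S) starts with {$}.
FIRST(S) = {w, z, ε}
FIRST(X) = {z}
FIRST(Z) = {w, z, ε}
FOLLOW(S) = {$, w, z}
FOLLOW(X) = {x}
FOLLOW(Z) = {$, w, z}
Therefore, FOLLOW(Z) = {$, w, z}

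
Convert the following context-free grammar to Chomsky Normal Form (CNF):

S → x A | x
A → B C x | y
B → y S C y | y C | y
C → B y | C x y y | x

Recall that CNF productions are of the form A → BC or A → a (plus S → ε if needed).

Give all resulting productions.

TX → x; S → x; A → y; TY → y; B → y; C → x; S → TX A; A → B X0; X0 → C TX; B → TY X1; X1 → S X2; X2 → C TY; B → TY C; C → B TY; C → C X3; X3 → TX X4; X4 → TY TY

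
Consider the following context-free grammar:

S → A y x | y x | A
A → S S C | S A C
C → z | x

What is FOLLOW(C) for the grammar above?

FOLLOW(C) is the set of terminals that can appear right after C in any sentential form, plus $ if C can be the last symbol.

We compute FOLLOW(C) using the standard algorithm.
FOLLOW(S) starts with {$}.
FIRST(A) = {y}
FIRST(C) = {x, z}
FIRST(S) = {y}
FOLLOW(A) = {$, x, y, z}
FOLLOW(C) = {$, x, y, z}
FOLLOW(S) = {$, x, y, z}
Therefore, FOLLOW(C) = {$, x, y, z}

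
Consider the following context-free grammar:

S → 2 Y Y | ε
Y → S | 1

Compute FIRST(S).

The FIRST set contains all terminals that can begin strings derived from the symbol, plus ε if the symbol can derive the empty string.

We compute FIRST(S) using the standard algorithm.
FIRST(S) = {2, ε}
FIRST(Y) = {1, 2, ε}
Therefore, FIRST(S) = {2, ε}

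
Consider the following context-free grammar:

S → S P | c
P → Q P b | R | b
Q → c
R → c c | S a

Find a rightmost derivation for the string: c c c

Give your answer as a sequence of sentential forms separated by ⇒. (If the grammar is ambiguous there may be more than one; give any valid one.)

S ⇒ S P ⇒ S R ⇒ S c c ⇒ c c c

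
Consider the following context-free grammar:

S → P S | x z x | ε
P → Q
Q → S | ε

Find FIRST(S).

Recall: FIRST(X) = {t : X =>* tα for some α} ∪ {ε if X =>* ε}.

We compute FIRST(S) using the standard algorithm.
FIRST(P) = {x, ε}
FIRST(Q) = {x, ε}
FIRST(S) = {x, ε}
Therefore, FIRST(S) = {x, ε}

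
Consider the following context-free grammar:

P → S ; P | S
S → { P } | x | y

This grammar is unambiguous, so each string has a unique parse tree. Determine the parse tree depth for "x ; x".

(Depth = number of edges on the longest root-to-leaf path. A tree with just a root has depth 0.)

3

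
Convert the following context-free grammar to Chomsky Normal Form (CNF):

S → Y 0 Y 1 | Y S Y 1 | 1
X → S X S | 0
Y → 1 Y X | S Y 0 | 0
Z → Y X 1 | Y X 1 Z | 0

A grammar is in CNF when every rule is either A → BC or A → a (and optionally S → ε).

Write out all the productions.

T0 → 0; T1 → 1; S → 1; X → 0; Y → 0; Z → 0; S → Y X0; X0 → T0 X1; X1 → Y T1; S → Y X2; X2 → S X3; X3 → Y T1; X → S X4; X4 → X S; Y → T1 X5; X5 → Y X; Y → S X6; X6 → Y T0; Z → Y X7; X7 → X T1; Z → Y X8; X8 → X X9; X9 → T1 Z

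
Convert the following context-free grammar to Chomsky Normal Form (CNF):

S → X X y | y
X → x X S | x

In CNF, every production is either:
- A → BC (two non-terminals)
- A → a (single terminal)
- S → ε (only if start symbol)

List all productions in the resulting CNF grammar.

TY → y; S → y; TX → x; X → x; S → X X0; X0 → X TY; X → TX X1; X1 → X S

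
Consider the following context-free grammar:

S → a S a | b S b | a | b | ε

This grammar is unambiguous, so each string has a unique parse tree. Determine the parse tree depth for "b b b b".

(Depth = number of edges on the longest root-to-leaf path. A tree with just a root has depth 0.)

3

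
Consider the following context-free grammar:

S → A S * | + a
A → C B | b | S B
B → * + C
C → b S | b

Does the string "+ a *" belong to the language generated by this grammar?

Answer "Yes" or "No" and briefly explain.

No - no valid derivation exists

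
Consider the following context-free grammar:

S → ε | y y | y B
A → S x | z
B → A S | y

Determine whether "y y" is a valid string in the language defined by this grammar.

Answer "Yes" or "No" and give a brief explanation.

Yes - a valid derivation exists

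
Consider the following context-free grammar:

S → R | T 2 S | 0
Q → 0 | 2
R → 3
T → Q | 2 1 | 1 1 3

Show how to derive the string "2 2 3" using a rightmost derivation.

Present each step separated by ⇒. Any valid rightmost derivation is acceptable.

S ⇒ T 2 S ⇒ T 2 R ⇒ T 2 3 ⇒ Q 2 3 ⇒ 2 2 3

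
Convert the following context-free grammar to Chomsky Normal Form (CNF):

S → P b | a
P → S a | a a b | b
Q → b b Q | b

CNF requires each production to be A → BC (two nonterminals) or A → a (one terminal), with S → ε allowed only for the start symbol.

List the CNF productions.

TB → b; S → a; TA → a; P → b; Q → b; S → P TB; P → S TA; P → TA X0; X0 → TA TB; Q → TB X1; X1 → TB Q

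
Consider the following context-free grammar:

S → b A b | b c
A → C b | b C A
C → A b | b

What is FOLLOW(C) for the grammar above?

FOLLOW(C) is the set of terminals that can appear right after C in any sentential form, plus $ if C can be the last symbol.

We compute FOLLOW(C) using the standard algorithm.
FOLLOW(S) starts with {$}.
FIRST(A) = {b}
FIRST(C) = {b}
FIRST(S) = {b}
FOLLOW(A) = {b}
FOLLOW(C) = {b}
FOLLOW(S) = {$}
Therefore, FOLLOW(C) = {b}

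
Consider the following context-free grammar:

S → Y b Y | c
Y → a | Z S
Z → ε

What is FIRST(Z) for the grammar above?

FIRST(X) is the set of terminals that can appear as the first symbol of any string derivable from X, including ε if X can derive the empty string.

We compute FIRST(Z) using the standard algorithm.
FIRST(S) = {a, c}
FIRST(Y) = {a, c}
FIRST(Z) = {ε}
Therefore, FIRST(Z) = {ε}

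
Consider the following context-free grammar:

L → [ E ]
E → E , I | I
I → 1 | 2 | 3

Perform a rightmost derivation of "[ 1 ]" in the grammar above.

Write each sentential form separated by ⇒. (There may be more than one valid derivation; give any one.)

L ⇒ [ E ] ⇒ [ I ] ⇒ [ 1 ]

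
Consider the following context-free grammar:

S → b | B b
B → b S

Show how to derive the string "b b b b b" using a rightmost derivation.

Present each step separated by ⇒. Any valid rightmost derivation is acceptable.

S ⇒ B b ⇒ b S b ⇒ b B b b ⇒ b b S b b ⇒ b b b b b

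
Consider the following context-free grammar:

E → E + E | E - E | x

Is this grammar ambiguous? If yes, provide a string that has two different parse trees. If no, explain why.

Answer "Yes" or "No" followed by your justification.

Yes - the string 'x - x + x - x - x' has two distinct leftmost derivations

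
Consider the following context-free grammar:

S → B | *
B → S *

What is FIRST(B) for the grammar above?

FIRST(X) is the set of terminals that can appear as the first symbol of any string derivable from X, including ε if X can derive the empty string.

We compute FIRST(B) using the standard algorithm.
FIRST(B) = {*}
FIRST(S) = {*}
Therefore, FIRST(B) = {*}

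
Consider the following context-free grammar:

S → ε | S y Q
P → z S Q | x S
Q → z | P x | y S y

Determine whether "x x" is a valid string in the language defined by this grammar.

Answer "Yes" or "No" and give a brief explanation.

No - no valid derivation exists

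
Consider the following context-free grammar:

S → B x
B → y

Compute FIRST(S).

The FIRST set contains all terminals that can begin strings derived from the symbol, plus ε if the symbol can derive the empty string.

We compute FIRST(S) using the standard algorithm.
FIRST(B) = {y}
FIRST(S) = {y}
Therefore, FIRST(S) = {y}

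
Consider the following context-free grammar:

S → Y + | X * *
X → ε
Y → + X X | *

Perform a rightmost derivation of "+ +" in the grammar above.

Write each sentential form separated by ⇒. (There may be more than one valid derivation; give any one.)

S ⇒ Y + ⇒ + X X + ⇒ + X + ⇒ + +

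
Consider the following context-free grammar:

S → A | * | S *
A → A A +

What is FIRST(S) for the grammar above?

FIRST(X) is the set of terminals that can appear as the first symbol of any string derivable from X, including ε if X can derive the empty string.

We compute FIRST(S) using the standard algorithm.
FIRST(A) = {}
FIRST(S) = {*}
Therefore, FIRST(S) = {*}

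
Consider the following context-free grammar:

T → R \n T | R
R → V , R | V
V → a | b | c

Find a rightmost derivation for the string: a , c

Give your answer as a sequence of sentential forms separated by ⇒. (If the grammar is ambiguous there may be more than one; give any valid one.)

T ⇒ R ⇒ V , R ⇒ V , V ⇒ V , c ⇒ a , c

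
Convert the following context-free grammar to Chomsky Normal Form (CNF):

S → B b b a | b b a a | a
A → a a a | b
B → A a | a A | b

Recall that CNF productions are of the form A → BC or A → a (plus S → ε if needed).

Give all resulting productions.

TB → b; TA → a; S → a; A → b; B → b; S → B X0; X0 → TB X1; X1 → TB TA; S → TB X2; X2 → TB X3; X3 → TA TA; A → TA X4; X4 → TA TA; B → A TA; B → TA A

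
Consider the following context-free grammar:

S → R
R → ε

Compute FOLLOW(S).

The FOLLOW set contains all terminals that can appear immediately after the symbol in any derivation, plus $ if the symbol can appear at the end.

We compute FOLLOW(S) using the standard algorithm.
FOLLOW(S) starts with {$}.
FIRST(R) = {ε}
FIRST(S) = {ε}
FOLLOW(R) = {$}
FOLLOW(S) = {$}
Therefore, FOLLOW(S) = {$}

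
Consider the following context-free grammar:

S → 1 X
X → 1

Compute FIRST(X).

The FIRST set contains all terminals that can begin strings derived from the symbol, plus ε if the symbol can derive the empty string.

We compute FIRST(X) using the standard algorithm.
FIRST(S) = {1}
FIRST(X) = {1}
Therefore, FIRST(X) = {1}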